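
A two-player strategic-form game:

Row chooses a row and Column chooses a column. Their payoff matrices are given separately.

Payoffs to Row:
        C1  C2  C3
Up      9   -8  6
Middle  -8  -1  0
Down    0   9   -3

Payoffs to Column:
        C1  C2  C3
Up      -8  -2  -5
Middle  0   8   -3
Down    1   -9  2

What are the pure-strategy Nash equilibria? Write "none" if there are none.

Row against C1: payoffs 9, -8, 0 → best response Up.
Row against C2: payoffs -8, -1, 9 → best response Down.
Row against C3: payoffs 6, 0, -3 → best response Up.
Column against Up: payoffs -8, -2, -5 → best response C2.
Column against Middle: payoffs 0, 8, -3 → best response C2.
Column against Down: payoffs 1, -9, 2 → best response C3.
No profile is a mutual best response for all players.

none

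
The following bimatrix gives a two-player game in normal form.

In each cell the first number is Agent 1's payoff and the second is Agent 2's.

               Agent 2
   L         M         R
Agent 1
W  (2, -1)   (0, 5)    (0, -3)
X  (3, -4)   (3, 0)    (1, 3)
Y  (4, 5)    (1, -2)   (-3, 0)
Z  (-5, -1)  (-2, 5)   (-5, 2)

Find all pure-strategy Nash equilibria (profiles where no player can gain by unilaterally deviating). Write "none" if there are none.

The pure Nash equilibria are (X, R), (Y, L).

(W, L): Agent 1 can switch to X (2 → 3). Not NE.
(W, M): Agent 1 can switch to X (0 → 3). Not NE.
(W, R): Agent 1 can switch to X (0 → 1). Not NE.
(X, L): Agent 1 can switch to Y (3 → 4). Not NE.
(X, M): Agent 2 can switch to R (0 → 3). Not NE.
(X, R): Agent 1 gets 1, best alternative 0; Agent 2 gets 3, best alternative 0. No profitable deviation — NE.
(Y, L): Agent 1 gets 4, best alternative 3; Agent 2 gets 5, best alternative 0. No profitable deviation — NE.
(Y, M): Agent 1 can switch to X (1 → 3). Not NE.
(Y, R): Agent 1 can switch to W (-3 → 0). Not NE.
(Z, L): Agent 1 can switch to W (-5 → 2). Not NE.
(Z, M): Agent 1 can switch to W (-2 → 0). Not NE.
(Z, R): Agent 1 can switch to W (-5 → 0). Not NE.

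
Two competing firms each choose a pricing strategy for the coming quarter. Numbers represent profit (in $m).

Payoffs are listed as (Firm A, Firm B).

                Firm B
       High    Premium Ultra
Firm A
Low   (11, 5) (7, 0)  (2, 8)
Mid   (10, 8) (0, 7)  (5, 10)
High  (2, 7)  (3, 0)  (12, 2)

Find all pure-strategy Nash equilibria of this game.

This game has no pure Nash equilibrium.

For each strategy profile, look for a profitable unilateral deviation.
(Low, High): Firm B can switch to Ultra (5 → 8). Not NE.
(Low, Premium): Firm B can switch to High (0 → 5). Not NE.
(Low, Ultra): Firm A can switch to Mid (2 → 5). Not NE.
(Mid, High): Firm A can switch to Low (10 → 11). Not NE.
(Mid, Premium): Firm A can switch to Low (0 → 7). Not NE.
(Mid, Ultra): Firm A can switch to High (5 → 12). Not NE.
(High, High): Firm A can switch to Low (2 → 11). Not NE.
(High, Premium): Firm A can switch to Low (3 → 7). Not NE.
(The remaining 1 profile has a profitable deviation by the same check.)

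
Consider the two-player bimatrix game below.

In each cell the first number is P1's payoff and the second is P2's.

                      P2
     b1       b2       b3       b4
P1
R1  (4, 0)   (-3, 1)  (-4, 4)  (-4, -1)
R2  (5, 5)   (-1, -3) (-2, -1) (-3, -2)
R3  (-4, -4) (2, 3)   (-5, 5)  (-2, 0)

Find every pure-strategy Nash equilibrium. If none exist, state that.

For each player, find the best response to each opponent profile; mutual best responses are the pure NE.
P1 against b1: payoffs 4, 5, -4 → best response R2.
P1 against b2: payoffs -3, -1, 2 → best response R3.
P1 against b3: payoffs -4, -2, -5 → best response R2.
P1 against b4: payoffs -4, -3, -2 → best response R3.
P2 against R1: payoffs 0, 1, 4, -1 → best response b3.
P2 against R2: payoffs 5, -3, -1, -2 → best response b1.
P2 against R3: payoffs -4, 3, 5, 0 → best response b3.
Mutual best responses: (R2, b1).

The unique pure-strategy Nash equilibrium is (R2, b1).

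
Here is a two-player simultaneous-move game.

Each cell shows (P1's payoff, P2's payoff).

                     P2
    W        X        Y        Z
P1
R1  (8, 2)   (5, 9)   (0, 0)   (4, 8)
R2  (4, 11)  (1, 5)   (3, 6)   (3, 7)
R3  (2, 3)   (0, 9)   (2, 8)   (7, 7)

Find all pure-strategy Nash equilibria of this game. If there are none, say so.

Mark each player's best response to every combination of opponents' strategies; a profile where every player is best-responding is a pure Nash equilibrium.
P1 against W: payoffs 8, 4, 2 → best response R1.
P1 against X: payoffs 5, 1, 0 → best response R1.
P1 against Y: payoffs 0, 3, 2 → best response R2.
P1 against Z: payoffs 4, 3, 7 → best response R3.
P2 against R1: payoffs 2, 9, 0, 8 → best response X.
P2 against R2: payoffs 11, 5, 6, 7 → best response W.
P2 against R3: payoffs 3, 9, 8, 7 → best response X.
Mutual best responses: (R1, X).

The unique pure-strategy Nash equilibrium is (R1, X).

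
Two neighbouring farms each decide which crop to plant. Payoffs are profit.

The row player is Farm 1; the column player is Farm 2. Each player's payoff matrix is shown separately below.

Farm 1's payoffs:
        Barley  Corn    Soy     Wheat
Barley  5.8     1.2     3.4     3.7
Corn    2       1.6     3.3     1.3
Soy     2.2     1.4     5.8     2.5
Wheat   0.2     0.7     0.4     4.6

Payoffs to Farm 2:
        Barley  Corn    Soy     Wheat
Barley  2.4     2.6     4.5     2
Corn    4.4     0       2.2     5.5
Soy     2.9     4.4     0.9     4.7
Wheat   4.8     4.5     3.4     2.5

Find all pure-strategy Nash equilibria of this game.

No pure-strategy Nash equilibrium.

Mark each player's best response to every combination of opponents' strategies; a profile where every player is best-responding is a pure Nash equilibrium.
Farm 1 against Barley: payoffs 5.8, 2, 2.2, 0.2 → best response Barley.
Farm 1 against Corn: payoffs 1.2, 1.6, 1.4, 0.7 → best response Corn.
Farm 1 against Soy: payoffs 3.4, 3.3, 5.8, 0.4 → best response Soy.
Farm 1 against Wheat: payoffs 3.7, 1.3, 2.5, 4.6 → best response Wheat.
Farm 2 against Barley: payoffs 2.4, 2.6, 4.5, 2 → best response Soy.
Farm 2 against Corn: payoffs 4.4, 0, 2.2, 5.5 → best response Wheat.
Farm 2 against Soy: payoffs 2.9, 4.4, 0.9, 4.7 → best response Wheat.
Farm 2 against Wheat: payoffs 4.8, 4.5, 3.4, 2.5 → best response Barley.
No profile is a mutual best response for all players.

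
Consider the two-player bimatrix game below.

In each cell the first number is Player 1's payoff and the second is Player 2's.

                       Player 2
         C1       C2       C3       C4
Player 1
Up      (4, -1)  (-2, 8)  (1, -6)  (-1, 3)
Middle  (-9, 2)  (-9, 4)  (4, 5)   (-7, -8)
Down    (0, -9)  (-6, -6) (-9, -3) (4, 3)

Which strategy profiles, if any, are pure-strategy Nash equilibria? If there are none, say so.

The pure Nash equilibria are (Up, C2) and (Middle, C3) and (Down, C4).

For each player, find the best response to each opponent profile; mutual best responses are the pure NE.
Player 1 against C1: payoffs 4, -9, 0 → best response Up.
Player 1 against C2: payoffs -2, -9, -6 → best response Up.
Player 1 against C3: payoffs 1, 4, -9 → best response Middle.
Player 1 against C4: payoffs -1, -7, 4 → best response Down.
Player 2 against Up: payoffs -1, 8, -6, 3 → best response C2.
Player 2 against Middle: payoffs 2, 4, 5, -8 → best response C3.
Player 2 against Down: payoffs -9, -6, -3, 3 → best response C4.
Mutual best responses: (Up, C2); (Middle, C3); (Down, C4).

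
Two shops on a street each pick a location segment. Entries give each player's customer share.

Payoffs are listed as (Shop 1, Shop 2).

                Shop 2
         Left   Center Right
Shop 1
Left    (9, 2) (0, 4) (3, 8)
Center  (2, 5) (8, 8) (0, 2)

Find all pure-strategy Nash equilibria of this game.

Pure-strategy Nash equilibria: (Left, Right) and (Center, Center)

For each strategy profile, look for a profitable unilateral deviation.
(Left, Left): Shop 2 can switch to Center (2 → 4). Not NE.
(Left, Center): Shop 1 can switch to Center (0 → 8). Not NE.
(Left, Right): Shop 1 gets 3, best alternative 0; Shop 2 gets 8, best alternative 4. No profitable deviation — NE.
(Center, Left): Shop 1 can switch to Left (2 → 9). Not NE.
(Center, Center): Shop 1 gets 8, best alternative 0; Shop 2 gets 8, best alternative 5. No profitable deviation — NE.
(Center, Right): Shop 1 can switch to Left (0 → 3). Not NE.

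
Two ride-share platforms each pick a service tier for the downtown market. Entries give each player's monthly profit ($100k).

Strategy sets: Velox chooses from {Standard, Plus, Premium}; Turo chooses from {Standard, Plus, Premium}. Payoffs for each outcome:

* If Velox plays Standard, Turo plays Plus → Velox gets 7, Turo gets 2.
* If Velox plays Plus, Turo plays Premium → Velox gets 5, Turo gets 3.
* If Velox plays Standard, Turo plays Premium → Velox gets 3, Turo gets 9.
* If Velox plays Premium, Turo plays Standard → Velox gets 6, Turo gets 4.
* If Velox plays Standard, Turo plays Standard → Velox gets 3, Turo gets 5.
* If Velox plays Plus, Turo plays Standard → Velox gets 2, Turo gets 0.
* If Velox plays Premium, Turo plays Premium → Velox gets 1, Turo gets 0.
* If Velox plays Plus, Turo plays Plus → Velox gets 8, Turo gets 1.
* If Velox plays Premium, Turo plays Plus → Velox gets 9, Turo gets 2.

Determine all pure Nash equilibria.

(Plus, Premium), (Premium, Standard)

Mark each player's best response to every combination of opponents' strategies; a profile where every player is best-responding is a pure Nash equilibrium.
Velox against Standard: payoffs 3, 2, 6 → best response Premium.
Velox against Plus: payoffs 7, 8, 9 → best response Premium.
Velox against Premium: payoffs 3, 5, 1 → best response Plus.
Turo against Standard: payoffs 5, 2, 9 → best response Premium.
Turo against Plus: payoffs 0, 1, 3 → best response Premium.
Turo against Premium: payoffs 4, 2, 0 → best response Standard.
Mutual best responses: (Plus, Premium); (Premium, Standard).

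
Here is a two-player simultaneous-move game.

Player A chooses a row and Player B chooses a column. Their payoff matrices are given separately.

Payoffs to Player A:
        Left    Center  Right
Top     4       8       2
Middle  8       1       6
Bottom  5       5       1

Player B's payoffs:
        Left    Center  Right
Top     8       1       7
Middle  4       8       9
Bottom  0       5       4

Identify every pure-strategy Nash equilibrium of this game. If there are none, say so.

Check each profile: it is a Nash equilibrium iff no player can strictly gain by switching unilaterally.
(Top, Left): Player A can switch to Middle (4 → 8). Not NE.
(Top, Center): Player B can switch to Left (1 → 8). Not NE.
(Top, Right): Player A can switch to Middle (2 → 6). Not NE.
(Middle, Left): Player B can switch to Center (4 → 8). Not NE.
(Middle, Center): Player A can switch to Top (1 → 8). Not NE.
(Middle, Right): Player A gets 6, best alternative 2; Player B gets 9, best alternative 8. No profitable deviation — NE.
(Bottom, Left): Player A can switch to Middle (5 → 8). Not NE.
(The remaining 2 profiles each have a profitable deviation by the same check.)

(Middle, Right)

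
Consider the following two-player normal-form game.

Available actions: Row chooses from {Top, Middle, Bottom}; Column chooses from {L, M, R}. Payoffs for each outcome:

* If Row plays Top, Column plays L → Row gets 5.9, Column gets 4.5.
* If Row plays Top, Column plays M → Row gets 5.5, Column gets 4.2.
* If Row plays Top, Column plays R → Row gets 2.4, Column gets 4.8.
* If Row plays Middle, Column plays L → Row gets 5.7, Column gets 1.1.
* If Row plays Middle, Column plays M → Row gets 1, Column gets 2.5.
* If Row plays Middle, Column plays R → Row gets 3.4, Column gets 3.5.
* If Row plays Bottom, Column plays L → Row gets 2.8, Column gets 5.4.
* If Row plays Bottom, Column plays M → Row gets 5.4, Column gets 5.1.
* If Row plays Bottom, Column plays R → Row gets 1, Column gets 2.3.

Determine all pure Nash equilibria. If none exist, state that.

For each player, find the best response to each opponent profile; mutual best responses are the pure NE.
Row against L: payoffs 5.9, 5.7, 2.8 → best response Top.
Row against M: payoffs 5.5, 1, 5.4 → best response Top.
Row against R: payoffs 2.4, 3.4, 1 → best response Middle.
Column against Top: payoffs 4.5, 4.2, 4.8 → best response R.
Column against Middle: payoffs 1.1, 2.5, 3.5 → best response R.
Column against Bottom: payoffs 5.4, 5.1, 2.3 → best response L.
Mutual best responses: (Middle, R).

Pure NE: (Middle, R)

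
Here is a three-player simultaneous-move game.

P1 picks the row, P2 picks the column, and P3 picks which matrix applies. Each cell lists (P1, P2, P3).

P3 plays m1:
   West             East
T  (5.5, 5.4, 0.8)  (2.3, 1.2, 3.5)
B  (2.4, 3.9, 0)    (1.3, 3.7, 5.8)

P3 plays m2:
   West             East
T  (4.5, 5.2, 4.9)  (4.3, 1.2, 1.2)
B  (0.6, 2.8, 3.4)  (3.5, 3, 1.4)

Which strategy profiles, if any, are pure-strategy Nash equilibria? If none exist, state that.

(T, West, m2)

Check each profile: it is a Nash equilibrium iff no player can strictly gain by switching unilaterally.
(T, West, m1): P3 can switch to m2 (0.8 → 4.9). Not NE.
(T, West, m2): P1 gets 4.5, best alternative 0.6; P2 gets 5.2, best alternative 1.2; P3 gets 4.9, best alternative 0.8. No profitable deviation — NE.
(T, East, m1): P2 can switch to West (1.2 → 5.4). Not NE.
(T, East, m2): P2 can switch to West (1.2 → 5.2). Not NE.
(B, West, m1): P1 can switch to T (2.4 → 5.5). Not NE.
(B, West, m2): P1 can switch to T (0.6 → 4.5). Not NE.
(B, East, m1): P1 can switch to T (1.3 → 2.3). Not NE.
(The remaining 1 profile has a profitable deviation by the same check.)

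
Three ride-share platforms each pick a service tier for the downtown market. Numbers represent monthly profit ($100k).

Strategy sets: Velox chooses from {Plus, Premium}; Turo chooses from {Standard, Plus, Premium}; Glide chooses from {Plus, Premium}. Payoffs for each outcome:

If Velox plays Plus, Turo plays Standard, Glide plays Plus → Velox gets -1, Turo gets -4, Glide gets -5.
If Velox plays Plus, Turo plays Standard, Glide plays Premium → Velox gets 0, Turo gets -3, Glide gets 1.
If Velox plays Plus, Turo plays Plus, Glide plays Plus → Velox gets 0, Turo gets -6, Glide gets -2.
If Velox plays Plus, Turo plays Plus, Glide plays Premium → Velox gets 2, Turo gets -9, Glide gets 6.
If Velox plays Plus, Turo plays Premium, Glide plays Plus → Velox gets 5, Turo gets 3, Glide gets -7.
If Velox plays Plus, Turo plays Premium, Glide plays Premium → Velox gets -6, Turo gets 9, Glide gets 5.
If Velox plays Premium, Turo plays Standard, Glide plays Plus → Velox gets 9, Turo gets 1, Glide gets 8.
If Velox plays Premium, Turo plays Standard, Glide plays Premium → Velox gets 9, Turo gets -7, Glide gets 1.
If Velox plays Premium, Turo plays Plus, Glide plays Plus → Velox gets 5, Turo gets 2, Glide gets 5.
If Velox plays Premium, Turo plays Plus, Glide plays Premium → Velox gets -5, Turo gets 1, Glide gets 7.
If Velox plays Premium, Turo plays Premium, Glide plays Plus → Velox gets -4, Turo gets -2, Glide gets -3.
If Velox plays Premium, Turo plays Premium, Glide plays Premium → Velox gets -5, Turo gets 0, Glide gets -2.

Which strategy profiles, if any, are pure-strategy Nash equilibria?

No pure-strategy Nash equilibrium.

Velox against (Standard, Plus): payoffs -1, 9 → best response Premium.
Velox against (Standard, Premium): payoffs 0, 9 → best response Premium.
Velox against (Plus, Plus): payoffs 0, 5 → best response Premium.
Velox against (Plus, Premium): payoffs 2, -5 → best response Plus.
Velox against (Premium, Plus): payoffs 5, -4 → best response Plus.
Velox against (Premium, Premium): payoffs -6, -5 → best response Premium.
Turo against (Plus, Plus): payoffs -4, -6, 3 → best response Premium.
Turo against (Plus, Premium): payoffs -3, -9, 9 → best response Premium.
Turo against (Premium, Plus): payoffs 1, 2, -2 → best response Plus.
Turo against (Premium, Premium): payoffs -7, 1, 0 → best response Plus.
Glide against (Plus, Standard): payoffs -5, 1 → best response Premium.
Glide against (Plus, Plus): payoffs -2, 6 → best response Premium.
Glide against (Plus, Premium): payoffs -7, 5 → best response Premium.
Glide against (Premium, Standard): payoffs 8, 1 → best response Plus.
Glide against (Premium, Plus): payoffs 5, 7 → best response Premium.
Glide against (Premium, Premium): payoffs -3, -2 → best response Premium.
No profile is a mutual best response for all players.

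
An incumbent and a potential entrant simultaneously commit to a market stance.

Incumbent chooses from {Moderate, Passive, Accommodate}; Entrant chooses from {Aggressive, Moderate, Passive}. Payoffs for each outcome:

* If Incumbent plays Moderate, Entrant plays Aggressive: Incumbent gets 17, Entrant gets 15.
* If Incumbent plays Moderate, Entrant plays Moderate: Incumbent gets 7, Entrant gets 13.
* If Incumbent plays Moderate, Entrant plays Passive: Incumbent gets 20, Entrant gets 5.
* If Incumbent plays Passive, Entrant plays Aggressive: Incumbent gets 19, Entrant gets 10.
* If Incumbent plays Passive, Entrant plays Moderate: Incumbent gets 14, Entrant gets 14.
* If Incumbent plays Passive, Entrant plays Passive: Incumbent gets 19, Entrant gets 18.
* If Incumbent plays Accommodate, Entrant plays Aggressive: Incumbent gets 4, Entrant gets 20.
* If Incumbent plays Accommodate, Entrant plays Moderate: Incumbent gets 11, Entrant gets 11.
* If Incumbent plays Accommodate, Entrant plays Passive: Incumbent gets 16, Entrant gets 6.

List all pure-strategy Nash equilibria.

Incumbent against Aggressive: payoffs 17, 19, 4 → best response Passive.
Incumbent against Moderate: payoffs 7, 14, 11 → best response Passive.
Incumbent against Passive: payoffs 20, 19, 16 → best response Moderate.
Entrant against Moderate: payoffs 15, 13, 5 → best response Aggressive.
Entrant against Passive: payoffs 10, 14, 18 → best response Passive.
Entrant against Accommodate: payoffs 20, 11, 6 → best response Aggressive.
No profile is a mutual best response for all players.

This game has no pure Nash equilibrium.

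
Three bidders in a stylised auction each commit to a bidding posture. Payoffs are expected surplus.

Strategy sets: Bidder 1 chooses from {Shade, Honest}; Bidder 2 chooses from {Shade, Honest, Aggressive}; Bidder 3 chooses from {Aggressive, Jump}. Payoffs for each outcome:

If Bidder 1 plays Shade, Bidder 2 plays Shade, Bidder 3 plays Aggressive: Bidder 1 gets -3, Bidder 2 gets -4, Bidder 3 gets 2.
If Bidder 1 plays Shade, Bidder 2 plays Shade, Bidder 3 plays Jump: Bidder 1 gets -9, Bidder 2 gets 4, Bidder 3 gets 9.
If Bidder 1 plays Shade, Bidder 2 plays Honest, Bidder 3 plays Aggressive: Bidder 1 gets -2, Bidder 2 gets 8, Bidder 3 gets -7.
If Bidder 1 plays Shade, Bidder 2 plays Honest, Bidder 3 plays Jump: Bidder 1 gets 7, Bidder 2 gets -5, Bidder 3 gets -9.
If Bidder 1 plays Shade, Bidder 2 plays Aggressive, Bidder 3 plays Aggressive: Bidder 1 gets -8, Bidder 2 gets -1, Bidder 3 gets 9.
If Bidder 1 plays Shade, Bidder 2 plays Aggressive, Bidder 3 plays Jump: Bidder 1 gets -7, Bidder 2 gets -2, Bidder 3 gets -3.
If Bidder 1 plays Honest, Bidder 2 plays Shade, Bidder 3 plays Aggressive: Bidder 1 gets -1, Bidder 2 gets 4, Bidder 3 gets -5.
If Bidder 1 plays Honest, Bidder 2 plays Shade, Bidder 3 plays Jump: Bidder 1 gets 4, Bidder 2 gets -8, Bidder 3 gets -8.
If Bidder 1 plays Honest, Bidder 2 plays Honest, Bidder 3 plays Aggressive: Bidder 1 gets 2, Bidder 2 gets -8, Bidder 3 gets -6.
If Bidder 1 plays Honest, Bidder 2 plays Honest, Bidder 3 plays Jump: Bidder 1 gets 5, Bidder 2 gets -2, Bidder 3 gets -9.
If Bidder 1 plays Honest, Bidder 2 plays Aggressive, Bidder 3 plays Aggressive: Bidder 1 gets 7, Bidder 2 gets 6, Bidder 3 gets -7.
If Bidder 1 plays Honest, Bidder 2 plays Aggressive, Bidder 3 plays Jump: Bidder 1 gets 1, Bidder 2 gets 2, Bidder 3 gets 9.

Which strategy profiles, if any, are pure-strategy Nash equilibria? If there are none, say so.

Pure NE: (Honest, Aggressive, Jump)

Bidder 1 against (Shade, Aggressive): payoffs -3, -1 → best response Honest.
Bidder 1 against (Shade, Jump): payoffs -9, 4 → best response Honest.
Bidder 1 against (Honest, Aggressive): payoffs -2, 2 → best response Honest.
Bidder 1 against (Honest, Jump): payoffs 7, 5 → best response Shade.
Bidder 1 against (Aggressive, Aggressive): payoffs -8, 7 → best response Honest.
Bidder 1 against (Aggressive, Jump): payoffs -7, 1 → best response Honest.
Bidder 2 against (Shade, Aggressive): payoffs -4, 8, -1 → best response Honest.
Bidder 2 against (Shade, Jump): payoffs 4, -5, -2 → best response Shade.
Bidder 2 against (Honest, Aggressive): payoffs 4, -8, 6 → best response Aggressive.
Bidder 2 against (Honest, Jump): payoffs -8, -2, 2 → best response Aggressive.
Bidder 3 against (Shade, Shade): payoffs 2, 9 → best response Jump.
Bidder 3 against (Shade, Honest): payoffs -7, -9 → best response Aggressive.
Bidder 3 against (Shade, Aggressive): payoffs 9, -3 → best response Aggressive.
Bidder 3 against (Honest, Shade): payoffs -5, -8 → best response Aggressive.
Bidder 3 against (Honest, Honest): payoffs -6, -9 → best response Aggressive.
Bidder 3 against (Honest, Aggressive): payoffs -7, 9 → best response Jump.
Mutual best responses: (Honest, Aggressive, Jump).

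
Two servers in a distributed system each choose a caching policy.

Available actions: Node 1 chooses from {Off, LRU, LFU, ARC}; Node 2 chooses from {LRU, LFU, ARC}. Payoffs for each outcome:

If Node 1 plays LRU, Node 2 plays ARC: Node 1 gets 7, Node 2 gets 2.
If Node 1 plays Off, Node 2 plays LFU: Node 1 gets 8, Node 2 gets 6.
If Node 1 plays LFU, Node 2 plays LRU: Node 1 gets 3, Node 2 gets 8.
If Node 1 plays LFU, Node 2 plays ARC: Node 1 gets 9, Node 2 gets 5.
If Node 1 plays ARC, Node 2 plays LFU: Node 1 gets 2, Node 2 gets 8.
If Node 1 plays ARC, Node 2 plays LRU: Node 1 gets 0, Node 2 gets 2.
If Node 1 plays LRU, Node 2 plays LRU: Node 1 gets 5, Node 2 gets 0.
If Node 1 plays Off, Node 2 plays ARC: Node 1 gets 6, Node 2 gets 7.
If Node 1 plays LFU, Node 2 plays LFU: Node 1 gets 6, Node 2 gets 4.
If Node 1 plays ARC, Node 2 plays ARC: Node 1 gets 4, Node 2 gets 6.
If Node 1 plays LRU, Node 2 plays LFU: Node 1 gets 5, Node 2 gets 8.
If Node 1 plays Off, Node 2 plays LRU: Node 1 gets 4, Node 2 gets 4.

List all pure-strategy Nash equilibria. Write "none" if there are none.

Node 1 against LRU: payoffs 4, 5, 3, 0 → best response LRU.
Node 1 against LFU: payoffs 8, 5, 6, 2 → best response Off.
Node 1 against ARC: payoffs 6, 7, 9, 4 → best response LFU.
Node 2 against Off: payoffs 4, 6, 7 → best response ARC.
Node 2 against LRU: payoffs 0, 8, 2 → best response LFU.
Node 2 against LFU: payoffs 8, 4, 5 → best response LRU.
Node 2 against ARC: payoffs 2, 8, 6 → best response LFU.
No profile is a mutual best response for all players.

none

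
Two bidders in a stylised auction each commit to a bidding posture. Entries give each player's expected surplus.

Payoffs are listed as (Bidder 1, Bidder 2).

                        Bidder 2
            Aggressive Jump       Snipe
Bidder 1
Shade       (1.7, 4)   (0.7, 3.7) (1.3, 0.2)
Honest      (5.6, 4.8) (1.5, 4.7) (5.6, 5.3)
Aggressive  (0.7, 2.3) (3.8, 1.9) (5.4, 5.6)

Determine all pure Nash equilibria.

The unique pure-strategy Nash equilibrium is (Honest, Snipe).

Bidder 1 against Aggressive: payoffs 1.7, 5.6, 0.7 → best response Honest.
Bidder 1 against Jump: payoffs 0.7, 1.5, 3.8 → best response Aggressive.
Bidder 1 against Snipe: payoffs 1.3, 5.6, 5.4 → best response Honest.
Bidder 2 against Shade: payoffs 4, 3.7, 0.2 → best response Aggressive.
Bidder 2 against Honest: payoffs 4.8, 4.7, 5.3 → best response Snipe.
Bidder 2 against Aggressive: payoffs 2.3, 1.9, 5.6 → best response Snipe.
Mutual best responses: (Honest, Snipe).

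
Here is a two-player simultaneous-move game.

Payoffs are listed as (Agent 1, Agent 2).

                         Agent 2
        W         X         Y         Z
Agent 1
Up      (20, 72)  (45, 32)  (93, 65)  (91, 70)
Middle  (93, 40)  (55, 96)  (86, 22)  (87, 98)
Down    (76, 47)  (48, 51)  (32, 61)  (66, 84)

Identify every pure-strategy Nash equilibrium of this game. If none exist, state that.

(Up, W): Agent 1 can switch to Middle (20 → 93). Not NE.
(Up, X): Agent 1 can switch to Middle (45 → 55). Not NE.
(Up, Y): Agent 2 can switch to W (65 → 72). Not NE.
(Up, Z): Agent 2 can switch to W (70 → 72). Not NE.
(Middle, W): Agent 2 can switch to X (40 → 96). Not NE.
(Middle, X): Agent 2 can switch to Z (96 → 98). Not NE.
(Middle, Y): Agent 1 can switch to Up (86 → 93). Not NE.
(Middle, Z): Agent 1 can switch to Up (87 → 91). Not NE.
(Down, W): Agent 1 can switch to Middle (76 → 93). Not NE.
(Down, X): Agent 1 can switch to Middle (48 → 55). Not NE.
(Down, Y): Agent 1 can switch to Up (32 → 93). Not NE.
(Down, Z): Agent 1 can switch to Up (66 → 91). Not NE.

There is no pure-strategy Nash equilibrium.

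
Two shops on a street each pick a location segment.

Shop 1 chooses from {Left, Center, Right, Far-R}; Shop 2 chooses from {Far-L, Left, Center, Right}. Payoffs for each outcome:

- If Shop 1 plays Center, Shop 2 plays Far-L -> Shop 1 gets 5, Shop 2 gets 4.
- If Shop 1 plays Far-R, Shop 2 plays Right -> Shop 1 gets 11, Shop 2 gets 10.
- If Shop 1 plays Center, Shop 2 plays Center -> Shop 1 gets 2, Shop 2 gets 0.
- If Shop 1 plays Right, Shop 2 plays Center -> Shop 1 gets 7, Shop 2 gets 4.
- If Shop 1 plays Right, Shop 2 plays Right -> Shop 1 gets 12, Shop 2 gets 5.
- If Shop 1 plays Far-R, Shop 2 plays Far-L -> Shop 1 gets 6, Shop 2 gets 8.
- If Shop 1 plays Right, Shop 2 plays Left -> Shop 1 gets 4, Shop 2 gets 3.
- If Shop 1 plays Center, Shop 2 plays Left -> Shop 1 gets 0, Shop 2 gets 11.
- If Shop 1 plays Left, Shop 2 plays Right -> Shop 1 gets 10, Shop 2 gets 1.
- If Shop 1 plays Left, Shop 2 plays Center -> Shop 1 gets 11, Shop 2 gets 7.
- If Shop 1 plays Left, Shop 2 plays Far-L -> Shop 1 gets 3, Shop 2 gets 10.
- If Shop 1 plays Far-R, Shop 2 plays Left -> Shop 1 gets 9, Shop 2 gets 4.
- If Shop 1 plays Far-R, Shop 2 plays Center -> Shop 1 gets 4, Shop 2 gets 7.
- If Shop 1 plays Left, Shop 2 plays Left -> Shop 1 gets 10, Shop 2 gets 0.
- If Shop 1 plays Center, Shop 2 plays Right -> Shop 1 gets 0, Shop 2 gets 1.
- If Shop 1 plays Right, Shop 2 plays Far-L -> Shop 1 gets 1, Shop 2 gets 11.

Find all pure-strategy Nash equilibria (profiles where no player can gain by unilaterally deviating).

none

Mark each player's best response to every combination of opponents' strategies; a profile where every player is best-responding is a pure Nash equilibrium.
Shop 1 against Far-L: payoffs 3, 5, 1, 6 → best response Far-R.
Shop 1 against Left: payoffs 10, 0, 4, 9 → best response Left.
Shop 1 against Center: payoffs 11, 2, 7, 4 → best response Left.
Shop 1 against Right: payoffs 10, 0, 12, 11 → best response Right.
Shop 2 against Left: payoffs 10, 0, 7, 1 → best response Far-L.
Shop 2 against Center: payoffs 4, 11, 0, 1 → best response Left.
Shop 2 against Right: payoffs 11, 3, 4, 5 → best response Far-L.
Shop 2 against Far-R: payoffs 8, 4, 7, 10 → best response Right.
No profile is a mutual best response for all players.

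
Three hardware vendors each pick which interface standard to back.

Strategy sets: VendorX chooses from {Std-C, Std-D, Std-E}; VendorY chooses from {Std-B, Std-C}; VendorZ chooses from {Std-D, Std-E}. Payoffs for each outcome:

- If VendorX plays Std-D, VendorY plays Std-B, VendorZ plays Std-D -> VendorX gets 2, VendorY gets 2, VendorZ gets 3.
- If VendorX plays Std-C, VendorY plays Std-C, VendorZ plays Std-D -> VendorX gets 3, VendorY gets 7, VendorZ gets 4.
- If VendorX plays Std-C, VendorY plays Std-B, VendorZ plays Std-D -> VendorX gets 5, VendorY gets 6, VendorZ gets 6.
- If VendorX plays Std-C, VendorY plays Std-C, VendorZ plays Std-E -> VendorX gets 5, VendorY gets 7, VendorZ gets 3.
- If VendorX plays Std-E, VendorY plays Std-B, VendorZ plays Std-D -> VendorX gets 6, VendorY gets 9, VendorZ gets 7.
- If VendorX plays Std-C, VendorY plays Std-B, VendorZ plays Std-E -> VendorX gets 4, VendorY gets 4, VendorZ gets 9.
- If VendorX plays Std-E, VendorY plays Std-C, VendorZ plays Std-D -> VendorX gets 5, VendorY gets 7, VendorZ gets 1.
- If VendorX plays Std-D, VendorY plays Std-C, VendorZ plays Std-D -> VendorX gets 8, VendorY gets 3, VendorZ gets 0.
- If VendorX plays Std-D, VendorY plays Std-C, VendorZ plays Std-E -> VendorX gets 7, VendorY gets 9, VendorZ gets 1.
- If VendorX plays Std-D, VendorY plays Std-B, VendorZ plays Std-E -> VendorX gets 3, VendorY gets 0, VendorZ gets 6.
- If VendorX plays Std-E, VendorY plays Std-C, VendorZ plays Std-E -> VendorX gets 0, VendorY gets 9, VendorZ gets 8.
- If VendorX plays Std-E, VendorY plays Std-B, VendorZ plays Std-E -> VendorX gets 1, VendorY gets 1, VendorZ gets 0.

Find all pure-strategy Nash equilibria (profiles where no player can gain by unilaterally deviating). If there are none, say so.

VendorX against (Std-B, Std-D): payoffs 5, 2, 6 → best response Std-E.
VendorX against (Std-B, Std-E): payoffs 4, 3, 1 → best response Std-C.
VendorX against (Std-C, Std-D): payoffs 3, 8, 5 → best response Std-D.
VendorX against (Std-C, Std-E): payoffs 5, 7, 0 → best response Std-D.
VendorY against (Std-C, Std-D): payoffs 6, 7 → best response Std-C.
VendorY against (Std-C, Std-E): payoffs 4, 7 → best response Std-C.
VendorY against (Std-D, Std-D): payoffs 2, 3 → best response Std-C.
VendorY against (Std-D, Std-E): payoffs 0, 9 → best response Std-C.
VendorY against (Std-E, Std-D): payoffs 9, 7 → best response Std-B.
VendorY against (Std-E, Std-E): payoffs 1, 9 → best response Std-C.
VendorZ against (Std-C, Std-B): payoffs 6, 9 → best response Std-E.
VendorZ against (Std-C, Std-C): payoffs 4, 3 → best response Std-D.
VendorZ against (Std-D, Std-B): payoffs 3, 6 → best response Std-E.
VendorZ against (Std-D, Std-C): payoffs 0, 1 → best response Std-E.
VendorZ against (Std-E, Std-B): payoffs 7, 0 → best response Std-D.
VendorZ against (Std-E, Std-C): payoffs 1, 8 → best response Std-E.
Mutual best responses: (Std-D, Std-C, Std-E); (Std-E, Std-B, Std-D).

Pure-strategy Nash equilibria: (Std-D, Std-C, Std-E) and (Std-E, Std-B, Std-D)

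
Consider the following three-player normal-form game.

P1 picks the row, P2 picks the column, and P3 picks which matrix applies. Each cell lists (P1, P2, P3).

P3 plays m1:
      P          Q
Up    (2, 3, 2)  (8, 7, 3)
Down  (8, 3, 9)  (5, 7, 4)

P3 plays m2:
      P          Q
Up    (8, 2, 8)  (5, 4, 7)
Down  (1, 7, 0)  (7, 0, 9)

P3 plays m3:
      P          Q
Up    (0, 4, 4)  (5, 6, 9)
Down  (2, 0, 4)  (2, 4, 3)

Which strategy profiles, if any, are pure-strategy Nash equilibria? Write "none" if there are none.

Pure NE: (Up, Q, m3)

P1 against (P, m1): payoffs 2, 8 → best response Down.
P1 against (P, m2): payoffs 8, 1 → best response Up.
P1 against (P, m3): payoffs 0, 2 → best response Down.
P1 against (Q, m1): payoffs 8, 5 → best response Up.
P1 against (Q, m2): payoffs 5, 7 → best response Down.
P1 against (Q, m3): payoffs 5, 2 → best response Up.
P2 against (Up, m1): payoffs 3, 7 → best response Q.
P2 against (Up, m2): payoffs 2, 4 → best response Q.
P2 against (Up, m3): payoffs 4, 6 → best response Q.
P2 against (Down, m1): payoffs 3, 7 → best response Q.
P2 against (Down, m2): payoffs 7, 0 → best response P.
P2 against (Down, m3): payoffs 0, 4 → best response Q.
P3 against (Up, P): payoffs 2, 8, 4 → best response m2.
P3 against (Up, Q): payoffs 3, 7, 9 → best response m3.
P3 against (Down, P): payoffs 9, 0, 4 → best response m1.
P3 against (Down, Q): payoffs 4, 9, 3 → best response m2.
Mutual best responses: (Up, Q, m3).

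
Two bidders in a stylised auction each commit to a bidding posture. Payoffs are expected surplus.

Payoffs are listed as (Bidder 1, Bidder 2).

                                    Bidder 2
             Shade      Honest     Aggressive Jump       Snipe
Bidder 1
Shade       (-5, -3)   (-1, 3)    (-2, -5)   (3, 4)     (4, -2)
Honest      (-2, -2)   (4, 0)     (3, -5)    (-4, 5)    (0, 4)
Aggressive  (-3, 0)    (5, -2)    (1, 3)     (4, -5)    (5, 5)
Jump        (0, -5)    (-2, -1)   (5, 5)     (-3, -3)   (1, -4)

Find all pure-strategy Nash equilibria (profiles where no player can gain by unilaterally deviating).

Pure-strategy Nash equilibria: (Aggressive, Snipe), (Jump, Aggressive)

(Shade, Shade): Bidder 1 can switch to Honest (-5 → -2). Not NE.
(Shade, Honest): Bidder 1 can switch to Honest (-1 → 4). Not NE.
(Shade, Aggressive): Bidder 1 can switch to Honest (-2 → 3). Not NE.
(Shade, Jump): Bidder 1 can switch to Aggressive (3 → 4). Not NE.
(Shade, Snipe): Bidder 1 can switch to Aggressive (4 → 5). Not NE.
(Honest, Shade): Bidder 1 can switch to Jump (-2 → 0). Not NE.
(Honest, Honest): Bidder 1 can switch to Aggressive (4 → 5). Not NE.
(Honest, Aggressive): Bidder 1 can switch to Jump (3 → 5). Not NE.
(Honest, Jump): Bidder 1 can switch to Shade (-4 → 3). Not NE.
(Honest, Snipe): Bidder 1 can switch to Shade (0 → 4). Not NE.
(Aggressive, Shade): Bidder 1 can switch to Honest (-3 → -2). Not NE.
(Aggressive, Honest): Bidder 2 can switch to Shade (-2 → 0). Not NE.
(Aggressive, Snipe): Bidder 1 gets 5, best alternative 4; Bidder 2 gets 5, best alternative 3. No profitable deviation — NE.
(Jump, Aggressive): Bidder 1 gets 5, best alternative 3; Bidder 2 gets 5, best alternative -1. No profitable deviation — NE.
(The remaining 6 profiles each have a profitable deviation by the same check.)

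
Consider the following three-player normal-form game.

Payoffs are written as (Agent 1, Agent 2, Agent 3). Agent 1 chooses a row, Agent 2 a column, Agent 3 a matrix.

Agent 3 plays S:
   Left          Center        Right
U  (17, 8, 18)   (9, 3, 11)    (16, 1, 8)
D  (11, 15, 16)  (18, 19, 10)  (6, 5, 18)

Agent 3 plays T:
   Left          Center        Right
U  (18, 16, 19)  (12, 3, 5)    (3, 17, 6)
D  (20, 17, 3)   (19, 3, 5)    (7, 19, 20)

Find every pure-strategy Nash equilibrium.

(D, Center, S), (D, Right, T)

Agent 1 against (Left, S): payoffs 17, 11 → best response U.
Agent 1 against (Left, T): payoffs 18, 20 → best response D.
Agent 1 against (Center, S): payoffs 9, 18 → best response D.
Agent 1 against (Center, T): payoffs 12, 19 → best response D.
Agent 1 against (Right, S): payoffs 16, 6 → best response U.
Agent 1 against (Right, T): payoffs 3, 7 → best response D.
Agent 2 against (U, S): payoffs 8, 3, 1 → best response Left.
Agent 2 against (U, T): payoffs 16, 3, 17 → best response Right.
Agent 2 against (D, S): payoffs 15, 19, 5 → best response Center.
Agent 2 against (D, T): payoffs 17, 3, 19 → best response Right.
Agent 3 against (U, Left): payoffs 18, 19 → best response T.
Agent 3 against (U, Center): payoffs 11, 5 → best response S.
Agent 3 against (U, Right): payoffs 8, 6 → best response S.
Agent 3 against (D, Left): payoffs 16, 3 → best response S.
Agent 3 against (D, Center): payoffs 10, 5 → best response S.
Agent 3 against (D, Right): payoffs 18, 20 → best response T.
Mutual best responses: (D, Center, S); (D, Right, T).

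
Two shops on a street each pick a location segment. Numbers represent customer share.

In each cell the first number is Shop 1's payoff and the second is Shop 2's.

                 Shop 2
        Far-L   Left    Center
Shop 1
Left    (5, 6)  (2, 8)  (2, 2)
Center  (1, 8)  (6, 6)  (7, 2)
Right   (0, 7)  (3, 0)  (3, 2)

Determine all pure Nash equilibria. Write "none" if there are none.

There is no pure-strategy Nash equilibrium.

For each player, find the best response to each opponent profile; mutual best responses are the pure NE.
Shop 1 against Far-L: payoffs 5, 1, 0 → best response Left.
Shop 1 against Left: payoffs 2, 6, 3 → best response Center.
Shop 1 against Center: payoffs 2, 7, 3 → best response Center.
Shop 2 against Left: payoffs 6, 8, 2 → best response Left.
Shop 2 against Center: payoffs 8, 6, 2 → best response Far-L.
Shop 2 against Right: payoffs 7, 0, 2 → best response Far-L.
No profile is a mutual best response for all players.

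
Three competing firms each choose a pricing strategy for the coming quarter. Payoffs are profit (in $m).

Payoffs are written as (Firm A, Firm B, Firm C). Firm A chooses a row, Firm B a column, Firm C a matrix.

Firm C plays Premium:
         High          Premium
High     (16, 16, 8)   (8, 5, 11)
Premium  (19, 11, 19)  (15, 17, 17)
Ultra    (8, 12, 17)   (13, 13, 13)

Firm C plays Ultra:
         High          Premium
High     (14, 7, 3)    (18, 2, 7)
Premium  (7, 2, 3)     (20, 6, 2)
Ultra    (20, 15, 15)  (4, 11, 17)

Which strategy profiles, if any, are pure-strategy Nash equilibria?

(Premium, Premium, Premium)

For each strategy profile, look for a profitable unilateral deviation.
(High, High, Premium): Firm A can switch to Premium (16 → 19). Not NE.
(High, High, Ultra): Firm A can switch to Ultra (14 → 20). Not NE.
(High, Premium, Premium): Firm A can switch to Premium (8 → 15). Not NE.
(High, Premium, Ultra): Firm A can switch to Premium (18 → 20). Not NE.
(Premium, High, Premium): Firm B can switch to Premium (11 → 17). Not NE.
(Premium, High, Ultra): Firm A can switch to High (7 → 14). Not NE.
(Premium, Premium, Premium): Firm A gets 15, best alternative 13; Firm B gets 17, best alternative 11; Firm C gets 17, best alternative 2. No profitable deviation — NE.
(The remaining 5 profiles each have a profitable deviation by the same check.)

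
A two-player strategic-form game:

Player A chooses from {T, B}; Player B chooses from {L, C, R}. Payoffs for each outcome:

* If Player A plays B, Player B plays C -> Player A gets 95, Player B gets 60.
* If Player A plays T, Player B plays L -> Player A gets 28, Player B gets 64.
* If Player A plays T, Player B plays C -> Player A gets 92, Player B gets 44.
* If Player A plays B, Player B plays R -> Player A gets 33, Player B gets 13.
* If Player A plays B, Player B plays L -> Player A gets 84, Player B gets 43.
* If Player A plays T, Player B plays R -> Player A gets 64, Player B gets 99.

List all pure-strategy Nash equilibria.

(T, L): Player A can switch to B (28 → 84). Not NE.
(T, C): Player A can switch to B (92 → 95). Not NE.
(T, R): Player A gets 64, best alternative 33; Player B gets 99, best alternative 64. No profitable deviation — NE.
(B, L): Player B can switch to C (43 → 60). Not NE.
(B, C): Player A gets 95, best alternative 92; Player B gets 60, best alternative 43. No profitable deviation — NE.
(B, R): Player A can switch to T (33 → 64). Not NE.

Pure-strategy Nash equilibria: (T, R) and (B, C)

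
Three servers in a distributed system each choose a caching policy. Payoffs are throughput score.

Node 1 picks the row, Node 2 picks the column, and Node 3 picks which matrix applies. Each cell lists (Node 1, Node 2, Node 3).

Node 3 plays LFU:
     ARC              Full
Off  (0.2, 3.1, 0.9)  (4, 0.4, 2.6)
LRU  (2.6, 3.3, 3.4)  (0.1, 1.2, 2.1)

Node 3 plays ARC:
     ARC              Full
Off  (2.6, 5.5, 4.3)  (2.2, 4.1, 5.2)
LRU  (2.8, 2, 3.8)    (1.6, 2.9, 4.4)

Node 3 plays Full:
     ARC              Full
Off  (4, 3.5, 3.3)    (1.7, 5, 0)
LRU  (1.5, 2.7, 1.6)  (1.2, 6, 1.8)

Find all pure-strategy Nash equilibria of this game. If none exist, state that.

No pure-strategy Nash equilibrium.

(Off, ARC, LFU): Node 1 can switch to LRU (0.2 → 2.6). Not NE.
(Off, ARC, ARC): Node 1 can switch to LRU (2.6 → 2.8). Not NE.
(Off, ARC, Full): Node 2 can switch to Full (3.5 → 5). Not NE.
(Off, Full, LFU): Node 2 can switch to ARC (0.4 → 3.1). Not NE.
(Off, Full, ARC): Node 2 can switch to ARC (4.1 → 5.5). Not NE.
(Off, Full, Full): Node 3 can switch to LFU (0 → 2.6). Not NE.
(LRU, ARC, LFU): Node 3 can switch to ARC (3.4 → 3.8). Not NE.
(LRU, ARC, ARC): Node 2 can switch to Full (2 → 2.9). Not NE.
(LRU, ARC, Full): Node 1 can switch to Off (1.5 → 4). Not NE.
(LRU, Full, LFU): Node 1 can switch to Off (0.1 → 4). Not NE.
(LRU, Full, ARC): Node 1 can switch to Off (1.6 → 2.2). Not NE.
(LRU, Full, Full): Node 1 can switch to Off (1.2 → 1.7). Not NE.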